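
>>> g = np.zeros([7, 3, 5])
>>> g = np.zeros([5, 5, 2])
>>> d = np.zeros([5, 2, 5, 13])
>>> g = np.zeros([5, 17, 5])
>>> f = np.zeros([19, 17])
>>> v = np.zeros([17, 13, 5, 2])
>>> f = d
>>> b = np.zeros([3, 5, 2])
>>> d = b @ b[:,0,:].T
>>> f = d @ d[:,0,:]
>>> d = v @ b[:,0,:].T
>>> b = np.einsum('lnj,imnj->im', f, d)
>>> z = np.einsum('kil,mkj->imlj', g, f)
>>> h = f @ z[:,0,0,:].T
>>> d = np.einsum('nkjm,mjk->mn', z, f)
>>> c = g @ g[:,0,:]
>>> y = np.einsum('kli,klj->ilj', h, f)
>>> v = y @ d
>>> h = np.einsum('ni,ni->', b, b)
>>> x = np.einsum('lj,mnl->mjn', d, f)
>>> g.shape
(5, 17, 5)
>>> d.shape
(3, 17)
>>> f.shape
(3, 5, 3)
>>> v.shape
(17, 5, 17)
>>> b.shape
(17, 13)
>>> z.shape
(17, 3, 5, 3)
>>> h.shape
()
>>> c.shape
(5, 17, 5)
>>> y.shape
(17, 5, 3)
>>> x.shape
(3, 17, 5)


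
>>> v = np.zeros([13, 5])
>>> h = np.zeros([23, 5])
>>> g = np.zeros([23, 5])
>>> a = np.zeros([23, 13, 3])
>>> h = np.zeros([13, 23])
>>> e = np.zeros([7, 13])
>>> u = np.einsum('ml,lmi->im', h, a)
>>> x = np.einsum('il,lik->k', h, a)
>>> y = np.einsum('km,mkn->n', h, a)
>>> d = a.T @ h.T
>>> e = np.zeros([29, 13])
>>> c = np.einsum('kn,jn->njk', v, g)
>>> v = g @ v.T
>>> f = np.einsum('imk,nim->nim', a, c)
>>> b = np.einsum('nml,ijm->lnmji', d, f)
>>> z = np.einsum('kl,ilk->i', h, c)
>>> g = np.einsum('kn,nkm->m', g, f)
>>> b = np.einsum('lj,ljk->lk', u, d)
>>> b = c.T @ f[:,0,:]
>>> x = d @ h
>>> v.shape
(23, 13)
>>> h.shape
(13, 23)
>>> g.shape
(13,)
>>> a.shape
(23, 13, 3)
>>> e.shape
(29, 13)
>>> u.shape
(3, 13)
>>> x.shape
(3, 13, 23)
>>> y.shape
(3,)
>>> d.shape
(3, 13, 13)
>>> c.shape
(5, 23, 13)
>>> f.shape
(5, 23, 13)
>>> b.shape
(13, 23, 13)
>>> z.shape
(5,)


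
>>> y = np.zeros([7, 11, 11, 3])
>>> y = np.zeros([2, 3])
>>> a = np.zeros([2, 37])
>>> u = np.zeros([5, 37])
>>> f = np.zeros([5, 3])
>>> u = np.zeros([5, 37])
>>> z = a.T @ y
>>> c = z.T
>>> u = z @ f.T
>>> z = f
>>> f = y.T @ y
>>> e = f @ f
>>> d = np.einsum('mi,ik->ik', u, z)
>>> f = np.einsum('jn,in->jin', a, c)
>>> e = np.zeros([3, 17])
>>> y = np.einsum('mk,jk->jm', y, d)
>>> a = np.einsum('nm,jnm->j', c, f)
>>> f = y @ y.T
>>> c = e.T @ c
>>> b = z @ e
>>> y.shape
(5, 2)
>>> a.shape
(2,)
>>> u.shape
(37, 5)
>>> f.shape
(5, 5)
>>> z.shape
(5, 3)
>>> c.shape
(17, 37)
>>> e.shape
(3, 17)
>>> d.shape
(5, 3)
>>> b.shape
(5, 17)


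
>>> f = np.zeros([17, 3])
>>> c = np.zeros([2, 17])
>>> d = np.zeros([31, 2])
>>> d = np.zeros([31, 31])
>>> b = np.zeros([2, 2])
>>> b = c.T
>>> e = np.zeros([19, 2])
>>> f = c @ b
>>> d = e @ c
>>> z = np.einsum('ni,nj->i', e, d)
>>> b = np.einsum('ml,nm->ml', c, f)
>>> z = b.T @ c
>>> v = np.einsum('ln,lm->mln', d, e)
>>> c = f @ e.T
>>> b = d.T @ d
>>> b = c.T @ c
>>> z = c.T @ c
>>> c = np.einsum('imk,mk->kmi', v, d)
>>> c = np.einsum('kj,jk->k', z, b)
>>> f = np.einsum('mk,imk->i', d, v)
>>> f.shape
(2,)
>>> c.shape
(19,)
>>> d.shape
(19, 17)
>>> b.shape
(19, 19)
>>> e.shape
(19, 2)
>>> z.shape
(19, 19)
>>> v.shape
(2, 19, 17)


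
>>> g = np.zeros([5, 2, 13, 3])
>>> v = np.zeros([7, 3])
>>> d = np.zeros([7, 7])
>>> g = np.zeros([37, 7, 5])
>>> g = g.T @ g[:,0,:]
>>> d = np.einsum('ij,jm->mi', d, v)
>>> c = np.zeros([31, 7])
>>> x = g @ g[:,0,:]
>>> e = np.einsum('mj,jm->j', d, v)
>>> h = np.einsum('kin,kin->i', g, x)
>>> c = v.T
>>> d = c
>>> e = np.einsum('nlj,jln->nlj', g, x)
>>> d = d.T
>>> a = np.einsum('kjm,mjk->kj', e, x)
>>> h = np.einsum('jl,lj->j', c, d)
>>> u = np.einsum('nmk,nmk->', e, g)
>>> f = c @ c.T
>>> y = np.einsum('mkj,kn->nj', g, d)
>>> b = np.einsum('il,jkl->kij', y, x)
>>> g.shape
(5, 7, 5)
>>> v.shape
(7, 3)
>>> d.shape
(7, 3)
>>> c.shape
(3, 7)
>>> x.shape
(5, 7, 5)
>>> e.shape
(5, 7, 5)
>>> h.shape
(3,)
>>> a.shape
(5, 7)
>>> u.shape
()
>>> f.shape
(3, 3)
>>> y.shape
(3, 5)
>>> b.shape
(7, 3, 5)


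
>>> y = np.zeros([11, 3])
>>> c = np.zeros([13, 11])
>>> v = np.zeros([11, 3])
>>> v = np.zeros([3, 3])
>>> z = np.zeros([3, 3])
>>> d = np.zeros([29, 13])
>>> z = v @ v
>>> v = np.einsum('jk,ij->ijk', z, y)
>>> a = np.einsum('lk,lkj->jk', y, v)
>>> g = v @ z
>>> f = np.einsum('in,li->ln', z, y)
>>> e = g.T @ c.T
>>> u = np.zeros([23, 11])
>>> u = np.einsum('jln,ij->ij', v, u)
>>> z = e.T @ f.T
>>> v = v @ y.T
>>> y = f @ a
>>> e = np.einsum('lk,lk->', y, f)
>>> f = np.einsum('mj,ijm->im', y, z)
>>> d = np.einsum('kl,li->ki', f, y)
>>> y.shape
(11, 3)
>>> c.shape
(13, 11)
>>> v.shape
(11, 3, 11)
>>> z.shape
(13, 3, 11)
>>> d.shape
(13, 3)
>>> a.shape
(3, 3)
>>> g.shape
(11, 3, 3)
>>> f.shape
(13, 11)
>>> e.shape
()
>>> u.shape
(23, 11)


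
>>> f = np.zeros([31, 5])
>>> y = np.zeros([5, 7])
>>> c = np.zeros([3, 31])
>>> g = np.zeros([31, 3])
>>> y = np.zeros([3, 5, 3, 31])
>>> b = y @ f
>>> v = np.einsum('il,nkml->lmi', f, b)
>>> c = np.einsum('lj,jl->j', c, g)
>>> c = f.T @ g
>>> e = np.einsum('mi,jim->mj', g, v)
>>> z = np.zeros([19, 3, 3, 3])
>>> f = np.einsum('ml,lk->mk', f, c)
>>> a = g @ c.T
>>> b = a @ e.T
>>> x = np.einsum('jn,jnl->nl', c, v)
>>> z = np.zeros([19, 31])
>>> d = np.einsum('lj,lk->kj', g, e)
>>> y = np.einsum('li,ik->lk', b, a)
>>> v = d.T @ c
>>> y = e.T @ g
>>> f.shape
(31, 3)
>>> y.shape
(5, 3)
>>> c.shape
(5, 3)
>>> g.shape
(31, 3)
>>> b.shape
(31, 31)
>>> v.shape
(3, 3)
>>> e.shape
(31, 5)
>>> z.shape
(19, 31)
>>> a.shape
(31, 5)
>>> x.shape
(3, 31)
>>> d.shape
(5, 3)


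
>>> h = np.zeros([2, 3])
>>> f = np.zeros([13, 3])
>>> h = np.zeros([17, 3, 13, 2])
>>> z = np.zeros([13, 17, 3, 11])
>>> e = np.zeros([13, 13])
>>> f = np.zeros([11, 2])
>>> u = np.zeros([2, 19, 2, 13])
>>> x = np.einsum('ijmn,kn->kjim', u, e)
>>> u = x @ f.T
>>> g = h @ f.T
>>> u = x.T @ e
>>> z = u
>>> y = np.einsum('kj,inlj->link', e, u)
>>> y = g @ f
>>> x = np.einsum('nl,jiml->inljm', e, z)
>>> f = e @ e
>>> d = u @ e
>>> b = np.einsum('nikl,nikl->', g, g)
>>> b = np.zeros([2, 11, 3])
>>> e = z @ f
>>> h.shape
(17, 3, 13, 2)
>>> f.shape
(13, 13)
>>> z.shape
(2, 2, 19, 13)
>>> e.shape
(2, 2, 19, 13)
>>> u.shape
(2, 2, 19, 13)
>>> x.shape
(2, 13, 13, 2, 19)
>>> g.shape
(17, 3, 13, 11)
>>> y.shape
(17, 3, 13, 2)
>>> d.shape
(2, 2, 19, 13)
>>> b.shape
(2, 11, 3)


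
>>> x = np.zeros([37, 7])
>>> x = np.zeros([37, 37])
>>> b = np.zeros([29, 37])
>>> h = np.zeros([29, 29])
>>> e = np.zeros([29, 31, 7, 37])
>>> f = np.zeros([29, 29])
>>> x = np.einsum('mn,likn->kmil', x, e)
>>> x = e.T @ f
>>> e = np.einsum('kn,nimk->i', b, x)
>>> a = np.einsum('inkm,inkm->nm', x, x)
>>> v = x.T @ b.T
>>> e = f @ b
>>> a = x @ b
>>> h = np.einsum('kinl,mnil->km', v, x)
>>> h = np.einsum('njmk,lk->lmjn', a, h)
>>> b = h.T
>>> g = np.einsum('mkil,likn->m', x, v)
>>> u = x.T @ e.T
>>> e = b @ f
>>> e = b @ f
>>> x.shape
(37, 7, 31, 29)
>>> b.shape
(37, 7, 31, 29)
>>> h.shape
(29, 31, 7, 37)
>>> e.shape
(37, 7, 31, 29)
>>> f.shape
(29, 29)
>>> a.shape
(37, 7, 31, 37)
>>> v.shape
(29, 31, 7, 29)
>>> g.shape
(37,)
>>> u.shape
(29, 31, 7, 29)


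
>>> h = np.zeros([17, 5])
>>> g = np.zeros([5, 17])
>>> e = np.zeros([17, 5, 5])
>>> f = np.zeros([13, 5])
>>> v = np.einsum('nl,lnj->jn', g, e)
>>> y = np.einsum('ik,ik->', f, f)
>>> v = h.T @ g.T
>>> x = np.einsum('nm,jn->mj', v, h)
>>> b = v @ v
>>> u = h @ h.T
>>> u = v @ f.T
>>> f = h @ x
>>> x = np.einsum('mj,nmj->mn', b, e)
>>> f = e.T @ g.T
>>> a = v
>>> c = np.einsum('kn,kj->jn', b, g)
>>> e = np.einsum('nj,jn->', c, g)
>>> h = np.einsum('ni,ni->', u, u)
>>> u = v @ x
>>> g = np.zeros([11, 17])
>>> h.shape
()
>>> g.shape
(11, 17)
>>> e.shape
()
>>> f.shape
(5, 5, 5)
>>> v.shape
(5, 5)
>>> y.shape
()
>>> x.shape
(5, 17)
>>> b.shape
(5, 5)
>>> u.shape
(5, 17)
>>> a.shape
(5, 5)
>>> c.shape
(17, 5)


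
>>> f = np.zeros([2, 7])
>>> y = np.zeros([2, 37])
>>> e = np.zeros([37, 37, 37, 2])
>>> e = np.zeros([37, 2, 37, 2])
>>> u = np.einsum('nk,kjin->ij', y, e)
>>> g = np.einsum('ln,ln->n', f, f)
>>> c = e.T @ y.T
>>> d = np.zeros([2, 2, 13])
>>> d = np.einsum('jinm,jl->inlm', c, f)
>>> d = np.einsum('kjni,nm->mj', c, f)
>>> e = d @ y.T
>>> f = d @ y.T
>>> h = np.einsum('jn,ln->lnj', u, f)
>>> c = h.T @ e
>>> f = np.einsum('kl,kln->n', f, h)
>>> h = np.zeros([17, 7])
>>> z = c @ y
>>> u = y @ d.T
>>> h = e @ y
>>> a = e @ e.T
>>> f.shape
(37,)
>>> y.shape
(2, 37)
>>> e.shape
(7, 2)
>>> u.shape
(2, 7)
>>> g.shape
(7,)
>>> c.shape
(37, 2, 2)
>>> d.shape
(7, 37)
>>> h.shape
(7, 37)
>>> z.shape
(37, 2, 37)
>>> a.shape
(7, 7)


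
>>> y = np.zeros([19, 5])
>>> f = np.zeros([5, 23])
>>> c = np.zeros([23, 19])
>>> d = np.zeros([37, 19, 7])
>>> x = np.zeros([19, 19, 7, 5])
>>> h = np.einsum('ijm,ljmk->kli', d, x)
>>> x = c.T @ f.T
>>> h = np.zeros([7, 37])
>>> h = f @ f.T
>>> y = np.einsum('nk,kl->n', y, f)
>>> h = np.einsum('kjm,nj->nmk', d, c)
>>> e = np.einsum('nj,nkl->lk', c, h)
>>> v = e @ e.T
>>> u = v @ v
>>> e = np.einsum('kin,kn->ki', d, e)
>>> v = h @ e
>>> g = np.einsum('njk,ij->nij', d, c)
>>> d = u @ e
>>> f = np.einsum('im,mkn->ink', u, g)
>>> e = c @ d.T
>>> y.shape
(19,)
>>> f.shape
(37, 19, 23)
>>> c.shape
(23, 19)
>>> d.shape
(37, 19)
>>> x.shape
(19, 5)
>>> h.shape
(23, 7, 37)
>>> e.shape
(23, 37)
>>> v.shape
(23, 7, 19)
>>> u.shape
(37, 37)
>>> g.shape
(37, 23, 19)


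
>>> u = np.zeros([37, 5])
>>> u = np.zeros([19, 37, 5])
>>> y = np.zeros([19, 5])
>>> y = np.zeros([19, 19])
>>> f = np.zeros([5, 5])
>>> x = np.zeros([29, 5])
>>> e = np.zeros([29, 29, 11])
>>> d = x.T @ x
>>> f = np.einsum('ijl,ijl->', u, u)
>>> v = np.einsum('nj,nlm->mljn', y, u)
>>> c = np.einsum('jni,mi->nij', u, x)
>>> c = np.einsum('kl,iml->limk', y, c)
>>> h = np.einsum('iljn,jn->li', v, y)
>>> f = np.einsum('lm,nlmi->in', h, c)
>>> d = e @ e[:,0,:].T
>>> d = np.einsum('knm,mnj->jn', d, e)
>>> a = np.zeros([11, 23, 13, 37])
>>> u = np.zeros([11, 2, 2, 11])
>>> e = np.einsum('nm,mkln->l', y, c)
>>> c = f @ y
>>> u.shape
(11, 2, 2, 11)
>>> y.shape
(19, 19)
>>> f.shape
(19, 19)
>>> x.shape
(29, 5)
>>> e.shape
(5,)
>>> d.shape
(11, 29)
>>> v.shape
(5, 37, 19, 19)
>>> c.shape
(19, 19)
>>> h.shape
(37, 5)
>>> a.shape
(11, 23, 13, 37)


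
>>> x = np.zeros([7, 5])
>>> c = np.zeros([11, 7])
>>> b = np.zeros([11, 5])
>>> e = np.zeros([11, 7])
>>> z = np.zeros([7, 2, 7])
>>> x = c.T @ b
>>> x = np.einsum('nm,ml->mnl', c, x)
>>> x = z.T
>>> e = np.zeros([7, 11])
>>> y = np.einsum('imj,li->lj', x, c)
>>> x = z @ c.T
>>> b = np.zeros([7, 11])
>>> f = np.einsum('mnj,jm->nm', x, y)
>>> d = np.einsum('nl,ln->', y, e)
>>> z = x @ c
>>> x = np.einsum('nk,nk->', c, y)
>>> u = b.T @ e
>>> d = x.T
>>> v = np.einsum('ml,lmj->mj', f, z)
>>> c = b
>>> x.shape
()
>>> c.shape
(7, 11)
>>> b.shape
(7, 11)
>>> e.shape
(7, 11)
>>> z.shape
(7, 2, 7)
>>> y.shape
(11, 7)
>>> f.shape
(2, 7)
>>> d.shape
()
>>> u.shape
(11, 11)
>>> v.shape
(2, 7)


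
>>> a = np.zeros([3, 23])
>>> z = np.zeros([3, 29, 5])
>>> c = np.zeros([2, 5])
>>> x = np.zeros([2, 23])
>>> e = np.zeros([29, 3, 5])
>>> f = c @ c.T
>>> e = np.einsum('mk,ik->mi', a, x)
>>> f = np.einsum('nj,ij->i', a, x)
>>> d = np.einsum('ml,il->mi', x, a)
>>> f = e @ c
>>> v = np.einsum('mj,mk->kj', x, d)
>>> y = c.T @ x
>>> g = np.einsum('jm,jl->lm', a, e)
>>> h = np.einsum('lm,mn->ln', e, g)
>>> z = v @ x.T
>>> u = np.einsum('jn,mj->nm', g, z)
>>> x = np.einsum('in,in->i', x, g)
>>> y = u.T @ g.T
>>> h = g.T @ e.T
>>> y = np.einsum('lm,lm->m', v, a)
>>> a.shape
(3, 23)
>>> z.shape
(3, 2)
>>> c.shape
(2, 5)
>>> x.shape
(2,)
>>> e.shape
(3, 2)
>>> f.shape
(3, 5)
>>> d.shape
(2, 3)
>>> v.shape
(3, 23)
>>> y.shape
(23,)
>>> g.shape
(2, 23)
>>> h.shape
(23, 3)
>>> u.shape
(23, 3)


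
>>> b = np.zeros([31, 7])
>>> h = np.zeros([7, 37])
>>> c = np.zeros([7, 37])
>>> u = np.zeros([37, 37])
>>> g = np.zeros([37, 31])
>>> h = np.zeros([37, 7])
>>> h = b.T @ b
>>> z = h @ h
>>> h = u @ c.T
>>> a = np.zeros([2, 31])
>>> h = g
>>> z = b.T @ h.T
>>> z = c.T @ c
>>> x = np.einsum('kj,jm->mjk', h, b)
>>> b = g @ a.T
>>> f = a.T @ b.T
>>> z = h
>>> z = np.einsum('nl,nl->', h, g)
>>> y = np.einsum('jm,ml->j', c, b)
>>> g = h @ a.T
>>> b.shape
(37, 2)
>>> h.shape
(37, 31)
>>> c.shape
(7, 37)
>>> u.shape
(37, 37)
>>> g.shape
(37, 2)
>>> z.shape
()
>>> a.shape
(2, 31)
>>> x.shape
(7, 31, 37)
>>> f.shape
(31, 37)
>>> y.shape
(7,)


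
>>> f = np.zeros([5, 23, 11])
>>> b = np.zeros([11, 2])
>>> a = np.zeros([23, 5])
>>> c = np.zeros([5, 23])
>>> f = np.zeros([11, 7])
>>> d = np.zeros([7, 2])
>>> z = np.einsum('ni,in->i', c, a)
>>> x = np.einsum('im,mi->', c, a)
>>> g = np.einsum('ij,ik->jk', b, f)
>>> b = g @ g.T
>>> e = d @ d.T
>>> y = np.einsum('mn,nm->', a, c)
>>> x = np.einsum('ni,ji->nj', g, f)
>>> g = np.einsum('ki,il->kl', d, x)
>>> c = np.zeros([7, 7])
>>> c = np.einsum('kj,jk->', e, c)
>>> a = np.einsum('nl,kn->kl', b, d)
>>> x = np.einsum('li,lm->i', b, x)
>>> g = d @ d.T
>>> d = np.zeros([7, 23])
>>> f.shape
(11, 7)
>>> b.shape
(2, 2)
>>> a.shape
(7, 2)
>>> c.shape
()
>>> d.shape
(7, 23)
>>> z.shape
(23,)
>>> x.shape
(2,)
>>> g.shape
(7, 7)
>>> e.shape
(7, 7)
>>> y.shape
()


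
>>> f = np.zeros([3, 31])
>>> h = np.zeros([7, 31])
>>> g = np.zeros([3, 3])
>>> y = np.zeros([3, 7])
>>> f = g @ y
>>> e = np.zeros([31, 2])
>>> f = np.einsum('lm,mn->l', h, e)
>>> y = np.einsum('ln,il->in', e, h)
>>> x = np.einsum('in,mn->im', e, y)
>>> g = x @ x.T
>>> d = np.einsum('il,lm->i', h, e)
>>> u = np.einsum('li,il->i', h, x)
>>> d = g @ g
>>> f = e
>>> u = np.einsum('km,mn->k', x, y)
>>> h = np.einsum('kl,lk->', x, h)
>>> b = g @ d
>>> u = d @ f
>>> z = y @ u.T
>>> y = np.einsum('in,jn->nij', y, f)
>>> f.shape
(31, 2)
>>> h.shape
()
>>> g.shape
(31, 31)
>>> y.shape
(2, 7, 31)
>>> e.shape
(31, 2)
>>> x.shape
(31, 7)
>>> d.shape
(31, 31)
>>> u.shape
(31, 2)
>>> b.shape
(31, 31)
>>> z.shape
(7, 31)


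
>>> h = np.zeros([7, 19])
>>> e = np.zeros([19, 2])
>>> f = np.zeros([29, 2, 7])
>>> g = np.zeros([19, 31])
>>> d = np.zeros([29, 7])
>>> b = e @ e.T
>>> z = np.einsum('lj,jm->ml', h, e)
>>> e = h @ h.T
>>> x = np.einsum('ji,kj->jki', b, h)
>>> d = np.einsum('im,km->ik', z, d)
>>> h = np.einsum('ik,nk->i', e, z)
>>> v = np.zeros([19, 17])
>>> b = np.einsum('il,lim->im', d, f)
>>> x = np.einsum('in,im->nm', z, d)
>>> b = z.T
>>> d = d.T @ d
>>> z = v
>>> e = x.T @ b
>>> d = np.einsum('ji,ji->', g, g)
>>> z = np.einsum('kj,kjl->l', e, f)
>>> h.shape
(7,)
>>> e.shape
(29, 2)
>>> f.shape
(29, 2, 7)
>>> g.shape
(19, 31)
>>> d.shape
()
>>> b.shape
(7, 2)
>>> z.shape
(7,)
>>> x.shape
(7, 29)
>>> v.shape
(19, 17)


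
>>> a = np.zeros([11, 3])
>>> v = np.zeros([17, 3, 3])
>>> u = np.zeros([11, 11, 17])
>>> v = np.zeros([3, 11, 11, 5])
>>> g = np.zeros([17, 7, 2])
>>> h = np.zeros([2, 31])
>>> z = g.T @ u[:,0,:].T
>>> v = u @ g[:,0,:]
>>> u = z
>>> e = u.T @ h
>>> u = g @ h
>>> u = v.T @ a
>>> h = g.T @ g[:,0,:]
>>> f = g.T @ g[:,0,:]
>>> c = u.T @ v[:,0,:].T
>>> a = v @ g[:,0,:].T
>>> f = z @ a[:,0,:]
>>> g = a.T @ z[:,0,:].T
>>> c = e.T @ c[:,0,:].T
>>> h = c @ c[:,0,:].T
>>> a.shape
(11, 11, 17)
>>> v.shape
(11, 11, 2)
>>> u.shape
(2, 11, 3)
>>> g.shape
(17, 11, 2)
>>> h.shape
(31, 7, 31)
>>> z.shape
(2, 7, 11)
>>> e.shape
(11, 7, 31)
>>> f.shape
(2, 7, 17)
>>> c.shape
(31, 7, 3)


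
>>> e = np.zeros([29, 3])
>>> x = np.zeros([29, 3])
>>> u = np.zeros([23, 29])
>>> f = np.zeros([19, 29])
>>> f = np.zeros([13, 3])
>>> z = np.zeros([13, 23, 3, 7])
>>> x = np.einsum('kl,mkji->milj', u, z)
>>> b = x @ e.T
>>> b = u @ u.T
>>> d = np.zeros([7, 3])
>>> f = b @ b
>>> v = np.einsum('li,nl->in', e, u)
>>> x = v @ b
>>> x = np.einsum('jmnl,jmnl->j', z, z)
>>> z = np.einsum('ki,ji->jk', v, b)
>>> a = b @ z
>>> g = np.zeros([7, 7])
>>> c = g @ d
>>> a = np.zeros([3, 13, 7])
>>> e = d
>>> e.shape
(7, 3)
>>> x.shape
(13,)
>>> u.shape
(23, 29)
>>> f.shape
(23, 23)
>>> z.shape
(23, 3)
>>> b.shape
(23, 23)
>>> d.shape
(7, 3)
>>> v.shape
(3, 23)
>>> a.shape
(3, 13, 7)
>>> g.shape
(7, 7)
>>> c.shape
(7, 3)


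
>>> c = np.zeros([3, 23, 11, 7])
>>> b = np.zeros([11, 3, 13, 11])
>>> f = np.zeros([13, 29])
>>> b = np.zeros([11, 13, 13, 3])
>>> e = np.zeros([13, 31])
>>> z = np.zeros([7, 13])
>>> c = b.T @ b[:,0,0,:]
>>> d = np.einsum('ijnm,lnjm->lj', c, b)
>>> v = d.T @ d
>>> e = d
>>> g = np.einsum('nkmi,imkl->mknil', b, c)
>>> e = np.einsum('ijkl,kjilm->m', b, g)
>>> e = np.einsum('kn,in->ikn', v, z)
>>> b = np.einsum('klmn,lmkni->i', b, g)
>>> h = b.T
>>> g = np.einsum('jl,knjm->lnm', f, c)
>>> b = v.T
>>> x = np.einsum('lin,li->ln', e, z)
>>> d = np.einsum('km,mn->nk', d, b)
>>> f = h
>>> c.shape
(3, 13, 13, 3)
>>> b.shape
(13, 13)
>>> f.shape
(3,)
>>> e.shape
(7, 13, 13)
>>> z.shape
(7, 13)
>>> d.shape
(13, 11)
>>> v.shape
(13, 13)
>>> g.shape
(29, 13, 3)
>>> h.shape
(3,)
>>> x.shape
(7, 13)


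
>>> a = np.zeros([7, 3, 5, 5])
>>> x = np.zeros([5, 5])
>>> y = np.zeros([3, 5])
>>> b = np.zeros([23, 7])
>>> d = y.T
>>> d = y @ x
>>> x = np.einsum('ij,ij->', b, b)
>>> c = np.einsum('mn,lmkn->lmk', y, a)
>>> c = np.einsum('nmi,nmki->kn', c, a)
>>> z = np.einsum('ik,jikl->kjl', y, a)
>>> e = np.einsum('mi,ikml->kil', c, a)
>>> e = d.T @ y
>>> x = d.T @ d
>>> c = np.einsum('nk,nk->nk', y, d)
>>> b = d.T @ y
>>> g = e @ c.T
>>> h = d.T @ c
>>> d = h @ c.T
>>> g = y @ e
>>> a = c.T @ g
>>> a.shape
(5, 5)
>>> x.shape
(5, 5)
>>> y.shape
(3, 5)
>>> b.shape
(5, 5)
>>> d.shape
(5, 3)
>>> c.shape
(3, 5)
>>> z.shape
(5, 7, 5)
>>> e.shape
(5, 5)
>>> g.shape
(3, 5)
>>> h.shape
(5, 5)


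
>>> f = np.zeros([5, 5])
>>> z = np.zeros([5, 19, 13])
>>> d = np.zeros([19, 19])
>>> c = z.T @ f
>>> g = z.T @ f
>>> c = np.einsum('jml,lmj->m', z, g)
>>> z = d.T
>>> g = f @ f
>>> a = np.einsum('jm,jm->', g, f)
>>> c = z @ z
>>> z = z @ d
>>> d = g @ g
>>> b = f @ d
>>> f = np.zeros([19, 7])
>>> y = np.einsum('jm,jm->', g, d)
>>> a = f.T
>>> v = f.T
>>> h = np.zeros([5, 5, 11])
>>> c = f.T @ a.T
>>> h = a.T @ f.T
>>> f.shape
(19, 7)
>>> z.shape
(19, 19)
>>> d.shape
(5, 5)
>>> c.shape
(7, 7)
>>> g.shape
(5, 5)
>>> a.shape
(7, 19)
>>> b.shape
(5, 5)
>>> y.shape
()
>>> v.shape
(7, 19)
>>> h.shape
(19, 19)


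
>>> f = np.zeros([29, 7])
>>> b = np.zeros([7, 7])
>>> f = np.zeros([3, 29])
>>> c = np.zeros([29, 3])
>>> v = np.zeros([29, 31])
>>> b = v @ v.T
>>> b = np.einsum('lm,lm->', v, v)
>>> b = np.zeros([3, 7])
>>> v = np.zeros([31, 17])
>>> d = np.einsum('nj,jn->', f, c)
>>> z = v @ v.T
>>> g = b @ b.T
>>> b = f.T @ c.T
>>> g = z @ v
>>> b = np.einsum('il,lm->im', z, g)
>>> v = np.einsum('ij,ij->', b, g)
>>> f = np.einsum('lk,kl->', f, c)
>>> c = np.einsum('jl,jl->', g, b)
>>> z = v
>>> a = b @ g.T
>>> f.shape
()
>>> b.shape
(31, 17)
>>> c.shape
()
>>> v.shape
()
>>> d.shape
()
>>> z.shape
()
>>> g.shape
(31, 17)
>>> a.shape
(31, 31)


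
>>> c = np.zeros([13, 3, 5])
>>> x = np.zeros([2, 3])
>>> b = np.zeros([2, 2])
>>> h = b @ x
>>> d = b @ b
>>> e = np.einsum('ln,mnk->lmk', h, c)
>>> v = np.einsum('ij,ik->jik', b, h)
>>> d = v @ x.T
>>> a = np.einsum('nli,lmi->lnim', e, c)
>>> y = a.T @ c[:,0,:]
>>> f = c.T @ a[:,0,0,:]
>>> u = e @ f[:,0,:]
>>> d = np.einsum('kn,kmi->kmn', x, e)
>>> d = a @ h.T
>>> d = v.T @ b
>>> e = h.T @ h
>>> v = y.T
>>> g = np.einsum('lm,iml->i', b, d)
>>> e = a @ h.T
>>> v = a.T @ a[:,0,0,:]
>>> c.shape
(13, 3, 5)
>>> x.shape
(2, 3)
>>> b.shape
(2, 2)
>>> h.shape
(2, 3)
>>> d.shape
(3, 2, 2)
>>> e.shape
(13, 2, 5, 2)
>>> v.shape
(3, 5, 2, 3)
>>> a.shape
(13, 2, 5, 3)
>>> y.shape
(3, 5, 2, 5)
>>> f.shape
(5, 3, 3)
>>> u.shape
(2, 13, 3)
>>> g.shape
(3,)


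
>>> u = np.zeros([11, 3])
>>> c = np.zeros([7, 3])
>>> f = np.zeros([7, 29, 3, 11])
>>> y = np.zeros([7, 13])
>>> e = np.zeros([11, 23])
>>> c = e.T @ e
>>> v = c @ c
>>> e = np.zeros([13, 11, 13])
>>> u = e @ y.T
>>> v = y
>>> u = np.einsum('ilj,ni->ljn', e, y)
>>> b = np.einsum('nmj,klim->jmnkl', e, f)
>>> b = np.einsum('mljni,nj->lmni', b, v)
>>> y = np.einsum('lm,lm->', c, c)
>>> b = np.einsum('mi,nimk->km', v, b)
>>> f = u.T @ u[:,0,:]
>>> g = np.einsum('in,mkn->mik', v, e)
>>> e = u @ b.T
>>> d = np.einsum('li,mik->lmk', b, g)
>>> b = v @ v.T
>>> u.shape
(11, 13, 7)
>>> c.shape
(23, 23)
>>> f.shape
(7, 13, 7)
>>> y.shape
()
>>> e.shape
(11, 13, 29)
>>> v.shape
(7, 13)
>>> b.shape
(7, 7)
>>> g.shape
(13, 7, 11)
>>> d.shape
(29, 13, 11)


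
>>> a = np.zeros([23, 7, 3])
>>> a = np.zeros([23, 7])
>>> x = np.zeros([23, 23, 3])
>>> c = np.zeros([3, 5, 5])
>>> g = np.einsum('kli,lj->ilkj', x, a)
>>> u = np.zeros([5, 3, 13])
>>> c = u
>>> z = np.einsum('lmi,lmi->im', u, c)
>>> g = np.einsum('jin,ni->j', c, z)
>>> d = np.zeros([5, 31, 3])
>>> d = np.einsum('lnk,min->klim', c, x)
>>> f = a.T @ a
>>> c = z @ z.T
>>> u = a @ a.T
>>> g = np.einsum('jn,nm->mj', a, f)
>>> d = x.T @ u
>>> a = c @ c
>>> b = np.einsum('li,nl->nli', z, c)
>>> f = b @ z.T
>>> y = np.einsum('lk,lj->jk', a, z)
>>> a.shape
(13, 13)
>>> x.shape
(23, 23, 3)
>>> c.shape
(13, 13)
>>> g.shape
(7, 23)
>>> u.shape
(23, 23)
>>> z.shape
(13, 3)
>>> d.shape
(3, 23, 23)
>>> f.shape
(13, 13, 13)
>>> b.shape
(13, 13, 3)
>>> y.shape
(3, 13)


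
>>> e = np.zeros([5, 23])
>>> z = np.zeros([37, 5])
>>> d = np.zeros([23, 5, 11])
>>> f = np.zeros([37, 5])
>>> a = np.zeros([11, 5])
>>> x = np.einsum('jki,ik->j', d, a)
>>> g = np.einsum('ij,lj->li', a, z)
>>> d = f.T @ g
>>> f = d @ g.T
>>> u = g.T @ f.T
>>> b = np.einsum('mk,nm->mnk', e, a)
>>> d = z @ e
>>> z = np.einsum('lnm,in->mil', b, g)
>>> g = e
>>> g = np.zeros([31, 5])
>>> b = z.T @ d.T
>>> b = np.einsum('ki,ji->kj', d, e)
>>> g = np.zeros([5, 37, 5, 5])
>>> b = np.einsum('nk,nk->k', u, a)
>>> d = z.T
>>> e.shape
(5, 23)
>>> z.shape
(23, 37, 5)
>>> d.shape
(5, 37, 23)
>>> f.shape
(5, 37)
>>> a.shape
(11, 5)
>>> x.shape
(23,)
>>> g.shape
(5, 37, 5, 5)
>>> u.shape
(11, 5)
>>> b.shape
(5,)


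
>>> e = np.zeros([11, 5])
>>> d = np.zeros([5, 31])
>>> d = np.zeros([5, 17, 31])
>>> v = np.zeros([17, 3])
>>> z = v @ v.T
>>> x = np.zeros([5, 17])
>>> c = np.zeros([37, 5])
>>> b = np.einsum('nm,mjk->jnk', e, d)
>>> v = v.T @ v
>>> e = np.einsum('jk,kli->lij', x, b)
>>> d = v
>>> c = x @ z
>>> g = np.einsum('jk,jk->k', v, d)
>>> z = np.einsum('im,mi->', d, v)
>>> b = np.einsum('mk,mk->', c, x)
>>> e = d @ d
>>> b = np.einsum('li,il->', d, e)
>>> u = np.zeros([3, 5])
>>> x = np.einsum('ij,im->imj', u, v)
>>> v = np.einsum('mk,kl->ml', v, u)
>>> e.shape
(3, 3)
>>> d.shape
(3, 3)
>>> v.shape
(3, 5)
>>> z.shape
()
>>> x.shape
(3, 3, 5)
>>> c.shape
(5, 17)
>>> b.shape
()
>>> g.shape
(3,)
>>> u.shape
(3, 5)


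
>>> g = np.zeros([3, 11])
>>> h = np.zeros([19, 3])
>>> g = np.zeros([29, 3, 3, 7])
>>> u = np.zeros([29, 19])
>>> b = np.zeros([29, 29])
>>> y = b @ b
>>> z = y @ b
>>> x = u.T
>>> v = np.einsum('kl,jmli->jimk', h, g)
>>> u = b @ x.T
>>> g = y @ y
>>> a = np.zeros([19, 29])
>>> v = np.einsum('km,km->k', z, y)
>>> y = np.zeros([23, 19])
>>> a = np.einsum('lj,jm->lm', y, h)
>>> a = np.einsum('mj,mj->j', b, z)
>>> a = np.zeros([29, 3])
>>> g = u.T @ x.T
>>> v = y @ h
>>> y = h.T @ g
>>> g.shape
(19, 19)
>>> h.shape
(19, 3)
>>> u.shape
(29, 19)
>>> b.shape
(29, 29)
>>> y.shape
(3, 19)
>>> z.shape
(29, 29)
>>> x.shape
(19, 29)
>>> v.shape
(23, 3)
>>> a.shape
(29, 3)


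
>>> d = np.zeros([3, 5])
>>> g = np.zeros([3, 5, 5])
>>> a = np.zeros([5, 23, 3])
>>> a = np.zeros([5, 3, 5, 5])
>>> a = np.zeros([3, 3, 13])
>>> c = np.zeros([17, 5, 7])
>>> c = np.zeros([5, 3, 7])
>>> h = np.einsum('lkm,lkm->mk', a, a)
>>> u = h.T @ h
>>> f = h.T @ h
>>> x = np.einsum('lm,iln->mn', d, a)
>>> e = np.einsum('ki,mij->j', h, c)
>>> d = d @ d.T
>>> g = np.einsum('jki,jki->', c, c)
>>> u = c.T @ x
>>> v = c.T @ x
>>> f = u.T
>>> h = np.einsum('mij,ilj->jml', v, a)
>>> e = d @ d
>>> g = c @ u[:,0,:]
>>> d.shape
(3, 3)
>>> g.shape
(5, 3, 13)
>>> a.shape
(3, 3, 13)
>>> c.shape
(5, 3, 7)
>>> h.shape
(13, 7, 3)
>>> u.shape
(7, 3, 13)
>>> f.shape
(13, 3, 7)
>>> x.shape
(5, 13)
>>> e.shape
(3, 3)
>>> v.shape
(7, 3, 13)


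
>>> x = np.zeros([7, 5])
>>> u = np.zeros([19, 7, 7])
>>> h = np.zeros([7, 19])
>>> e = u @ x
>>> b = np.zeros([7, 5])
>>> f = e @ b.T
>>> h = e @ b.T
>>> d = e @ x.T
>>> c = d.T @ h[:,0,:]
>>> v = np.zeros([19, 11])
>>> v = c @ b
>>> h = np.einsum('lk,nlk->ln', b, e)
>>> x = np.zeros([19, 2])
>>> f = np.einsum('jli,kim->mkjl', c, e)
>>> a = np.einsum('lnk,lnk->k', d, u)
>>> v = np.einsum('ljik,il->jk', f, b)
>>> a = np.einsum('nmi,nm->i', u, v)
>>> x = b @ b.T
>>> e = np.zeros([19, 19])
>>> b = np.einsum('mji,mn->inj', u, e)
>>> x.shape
(7, 7)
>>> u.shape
(19, 7, 7)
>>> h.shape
(7, 19)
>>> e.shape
(19, 19)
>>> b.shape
(7, 19, 7)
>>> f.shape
(5, 19, 7, 7)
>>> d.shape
(19, 7, 7)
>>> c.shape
(7, 7, 7)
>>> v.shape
(19, 7)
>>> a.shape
(7,)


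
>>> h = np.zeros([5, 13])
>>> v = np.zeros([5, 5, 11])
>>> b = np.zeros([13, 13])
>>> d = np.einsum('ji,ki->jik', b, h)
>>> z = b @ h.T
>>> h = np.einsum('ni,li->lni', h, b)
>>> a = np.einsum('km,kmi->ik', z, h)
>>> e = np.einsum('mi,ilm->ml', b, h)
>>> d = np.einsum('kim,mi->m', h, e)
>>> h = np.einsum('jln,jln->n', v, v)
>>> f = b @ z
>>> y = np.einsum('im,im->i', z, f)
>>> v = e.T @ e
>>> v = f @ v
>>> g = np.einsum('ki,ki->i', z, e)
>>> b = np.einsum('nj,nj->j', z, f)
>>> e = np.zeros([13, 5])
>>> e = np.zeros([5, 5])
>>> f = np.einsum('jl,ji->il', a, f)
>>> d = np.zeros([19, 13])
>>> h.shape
(11,)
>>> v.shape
(13, 5)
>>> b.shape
(5,)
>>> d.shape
(19, 13)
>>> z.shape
(13, 5)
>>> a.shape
(13, 13)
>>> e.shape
(5, 5)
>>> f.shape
(5, 13)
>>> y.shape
(13,)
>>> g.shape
(5,)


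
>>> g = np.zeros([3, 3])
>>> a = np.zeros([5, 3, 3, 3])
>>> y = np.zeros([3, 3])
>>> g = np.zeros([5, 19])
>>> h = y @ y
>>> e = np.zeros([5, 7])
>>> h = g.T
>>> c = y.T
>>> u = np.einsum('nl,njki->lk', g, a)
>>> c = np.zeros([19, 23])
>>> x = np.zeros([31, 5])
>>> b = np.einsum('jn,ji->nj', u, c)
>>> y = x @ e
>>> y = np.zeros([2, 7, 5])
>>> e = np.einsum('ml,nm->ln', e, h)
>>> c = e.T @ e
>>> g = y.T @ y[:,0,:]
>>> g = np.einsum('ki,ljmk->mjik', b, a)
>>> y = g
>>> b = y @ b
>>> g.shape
(3, 3, 19, 3)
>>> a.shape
(5, 3, 3, 3)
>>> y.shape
(3, 3, 19, 3)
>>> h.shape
(19, 5)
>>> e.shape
(7, 19)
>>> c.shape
(19, 19)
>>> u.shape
(19, 3)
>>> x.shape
(31, 5)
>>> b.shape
(3, 3, 19, 19)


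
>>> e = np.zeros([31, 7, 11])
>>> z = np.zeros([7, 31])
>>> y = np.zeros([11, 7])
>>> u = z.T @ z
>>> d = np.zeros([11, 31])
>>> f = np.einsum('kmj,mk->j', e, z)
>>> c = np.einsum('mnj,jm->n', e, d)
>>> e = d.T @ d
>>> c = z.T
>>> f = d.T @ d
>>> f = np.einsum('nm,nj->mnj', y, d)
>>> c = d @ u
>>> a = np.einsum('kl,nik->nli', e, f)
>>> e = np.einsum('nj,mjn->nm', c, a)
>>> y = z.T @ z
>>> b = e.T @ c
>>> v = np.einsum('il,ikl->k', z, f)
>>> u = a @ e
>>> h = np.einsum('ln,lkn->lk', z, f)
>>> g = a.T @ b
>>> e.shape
(11, 7)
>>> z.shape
(7, 31)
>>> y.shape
(31, 31)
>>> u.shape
(7, 31, 7)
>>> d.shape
(11, 31)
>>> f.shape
(7, 11, 31)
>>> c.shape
(11, 31)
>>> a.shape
(7, 31, 11)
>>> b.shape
(7, 31)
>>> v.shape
(11,)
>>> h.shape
(7, 11)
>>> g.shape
(11, 31, 31)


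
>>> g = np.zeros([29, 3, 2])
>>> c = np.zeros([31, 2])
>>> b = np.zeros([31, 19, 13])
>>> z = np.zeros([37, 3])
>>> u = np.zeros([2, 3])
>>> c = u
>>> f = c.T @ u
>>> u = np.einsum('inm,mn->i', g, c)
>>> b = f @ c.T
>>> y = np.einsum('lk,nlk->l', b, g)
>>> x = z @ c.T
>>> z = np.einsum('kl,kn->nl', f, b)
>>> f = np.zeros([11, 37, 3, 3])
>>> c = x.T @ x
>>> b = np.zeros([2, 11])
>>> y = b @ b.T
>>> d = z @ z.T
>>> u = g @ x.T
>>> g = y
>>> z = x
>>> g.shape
(2, 2)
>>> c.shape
(2, 2)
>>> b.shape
(2, 11)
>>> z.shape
(37, 2)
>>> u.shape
(29, 3, 37)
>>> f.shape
(11, 37, 3, 3)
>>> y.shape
(2, 2)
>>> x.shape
(37, 2)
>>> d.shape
(2, 2)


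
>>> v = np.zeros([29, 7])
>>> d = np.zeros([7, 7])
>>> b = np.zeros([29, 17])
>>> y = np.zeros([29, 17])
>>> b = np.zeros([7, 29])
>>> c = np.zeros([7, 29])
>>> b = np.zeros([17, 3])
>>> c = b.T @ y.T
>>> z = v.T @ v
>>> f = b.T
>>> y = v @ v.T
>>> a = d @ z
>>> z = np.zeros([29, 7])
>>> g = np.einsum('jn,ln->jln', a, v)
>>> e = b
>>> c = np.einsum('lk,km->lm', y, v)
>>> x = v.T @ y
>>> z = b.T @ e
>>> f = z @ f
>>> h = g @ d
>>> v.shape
(29, 7)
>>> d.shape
(7, 7)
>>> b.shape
(17, 3)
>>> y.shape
(29, 29)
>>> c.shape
(29, 7)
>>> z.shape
(3, 3)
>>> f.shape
(3, 17)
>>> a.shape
(7, 7)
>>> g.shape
(7, 29, 7)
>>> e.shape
(17, 3)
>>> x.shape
(7, 29)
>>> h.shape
(7, 29, 7)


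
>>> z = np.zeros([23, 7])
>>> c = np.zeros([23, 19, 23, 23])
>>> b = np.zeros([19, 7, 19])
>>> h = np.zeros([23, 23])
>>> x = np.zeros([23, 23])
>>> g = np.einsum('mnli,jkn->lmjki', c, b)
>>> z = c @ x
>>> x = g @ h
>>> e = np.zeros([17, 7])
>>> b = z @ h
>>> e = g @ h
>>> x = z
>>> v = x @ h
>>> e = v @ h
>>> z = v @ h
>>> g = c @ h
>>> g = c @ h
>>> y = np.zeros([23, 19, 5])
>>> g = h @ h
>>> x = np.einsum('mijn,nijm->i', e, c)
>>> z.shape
(23, 19, 23, 23)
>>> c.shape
(23, 19, 23, 23)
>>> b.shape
(23, 19, 23, 23)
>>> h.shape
(23, 23)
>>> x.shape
(19,)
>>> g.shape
(23, 23)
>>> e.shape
(23, 19, 23, 23)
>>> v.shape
(23, 19, 23, 23)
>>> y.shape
(23, 19, 5)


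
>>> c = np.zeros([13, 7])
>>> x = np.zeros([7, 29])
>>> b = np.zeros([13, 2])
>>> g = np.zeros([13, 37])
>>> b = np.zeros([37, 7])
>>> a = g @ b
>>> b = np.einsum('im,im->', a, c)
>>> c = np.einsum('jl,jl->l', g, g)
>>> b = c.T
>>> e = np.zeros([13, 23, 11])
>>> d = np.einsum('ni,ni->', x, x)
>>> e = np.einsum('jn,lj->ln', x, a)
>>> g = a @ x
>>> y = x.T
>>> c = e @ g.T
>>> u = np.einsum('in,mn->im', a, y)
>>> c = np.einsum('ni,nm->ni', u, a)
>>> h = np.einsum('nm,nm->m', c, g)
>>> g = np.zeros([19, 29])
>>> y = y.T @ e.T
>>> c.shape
(13, 29)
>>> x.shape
(7, 29)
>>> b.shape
(37,)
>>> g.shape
(19, 29)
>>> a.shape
(13, 7)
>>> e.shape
(13, 29)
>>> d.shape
()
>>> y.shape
(7, 13)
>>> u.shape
(13, 29)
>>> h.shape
(29,)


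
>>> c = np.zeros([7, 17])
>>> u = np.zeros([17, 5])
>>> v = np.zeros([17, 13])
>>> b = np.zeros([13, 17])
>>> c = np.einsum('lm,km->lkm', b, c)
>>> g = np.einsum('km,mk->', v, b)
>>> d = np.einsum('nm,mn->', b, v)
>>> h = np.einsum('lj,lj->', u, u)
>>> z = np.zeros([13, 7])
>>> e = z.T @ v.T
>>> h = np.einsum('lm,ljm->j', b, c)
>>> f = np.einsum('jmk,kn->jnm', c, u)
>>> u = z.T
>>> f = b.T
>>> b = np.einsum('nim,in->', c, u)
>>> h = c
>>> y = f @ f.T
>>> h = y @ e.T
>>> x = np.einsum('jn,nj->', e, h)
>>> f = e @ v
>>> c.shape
(13, 7, 17)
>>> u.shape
(7, 13)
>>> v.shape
(17, 13)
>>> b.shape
()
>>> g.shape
()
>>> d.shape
()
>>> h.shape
(17, 7)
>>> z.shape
(13, 7)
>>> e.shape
(7, 17)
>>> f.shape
(7, 13)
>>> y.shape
(17, 17)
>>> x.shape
()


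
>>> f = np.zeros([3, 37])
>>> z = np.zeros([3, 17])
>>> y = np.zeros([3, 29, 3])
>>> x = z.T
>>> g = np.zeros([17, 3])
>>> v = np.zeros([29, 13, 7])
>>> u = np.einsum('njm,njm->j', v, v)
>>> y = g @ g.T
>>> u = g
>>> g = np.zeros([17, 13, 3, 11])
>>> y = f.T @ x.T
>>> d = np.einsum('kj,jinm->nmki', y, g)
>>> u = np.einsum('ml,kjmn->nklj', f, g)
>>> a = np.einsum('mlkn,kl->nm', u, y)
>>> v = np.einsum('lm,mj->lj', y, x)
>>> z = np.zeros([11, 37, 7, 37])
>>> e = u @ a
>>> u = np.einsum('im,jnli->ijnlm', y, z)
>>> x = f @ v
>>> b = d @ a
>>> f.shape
(3, 37)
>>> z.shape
(11, 37, 7, 37)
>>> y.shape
(37, 17)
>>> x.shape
(3, 3)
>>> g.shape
(17, 13, 3, 11)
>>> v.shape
(37, 3)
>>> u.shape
(37, 11, 37, 7, 17)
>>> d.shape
(3, 11, 37, 13)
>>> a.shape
(13, 11)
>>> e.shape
(11, 17, 37, 11)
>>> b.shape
(3, 11, 37, 11)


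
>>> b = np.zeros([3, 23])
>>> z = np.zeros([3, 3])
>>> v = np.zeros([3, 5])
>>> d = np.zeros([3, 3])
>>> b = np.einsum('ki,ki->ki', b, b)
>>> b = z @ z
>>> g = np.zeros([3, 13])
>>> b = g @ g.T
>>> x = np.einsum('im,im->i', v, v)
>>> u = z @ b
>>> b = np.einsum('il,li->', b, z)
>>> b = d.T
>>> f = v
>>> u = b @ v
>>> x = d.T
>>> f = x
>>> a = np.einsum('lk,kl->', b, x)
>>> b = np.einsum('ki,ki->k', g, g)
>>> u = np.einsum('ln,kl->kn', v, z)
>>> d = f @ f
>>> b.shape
(3,)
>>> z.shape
(3, 3)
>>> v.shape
(3, 5)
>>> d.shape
(3, 3)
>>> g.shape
(3, 13)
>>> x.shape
(3, 3)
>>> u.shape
(3, 5)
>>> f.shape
(3, 3)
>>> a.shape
()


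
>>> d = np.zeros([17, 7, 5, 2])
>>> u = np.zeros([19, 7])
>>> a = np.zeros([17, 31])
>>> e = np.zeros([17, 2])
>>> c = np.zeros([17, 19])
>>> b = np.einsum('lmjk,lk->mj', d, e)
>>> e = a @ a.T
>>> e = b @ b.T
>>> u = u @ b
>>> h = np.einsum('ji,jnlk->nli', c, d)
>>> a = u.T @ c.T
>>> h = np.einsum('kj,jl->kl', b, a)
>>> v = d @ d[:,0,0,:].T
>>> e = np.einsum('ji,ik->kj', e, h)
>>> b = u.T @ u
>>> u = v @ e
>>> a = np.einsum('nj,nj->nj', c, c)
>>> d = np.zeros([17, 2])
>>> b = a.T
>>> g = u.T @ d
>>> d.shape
(17, 2)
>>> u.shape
(17, 7, 5, 7)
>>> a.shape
(17, 19)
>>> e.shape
(17, 7)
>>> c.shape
(17, 19)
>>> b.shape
(19, 17)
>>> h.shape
(7, 17)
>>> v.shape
(17, 7, 5, 17)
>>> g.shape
(7, 5, 7, 2)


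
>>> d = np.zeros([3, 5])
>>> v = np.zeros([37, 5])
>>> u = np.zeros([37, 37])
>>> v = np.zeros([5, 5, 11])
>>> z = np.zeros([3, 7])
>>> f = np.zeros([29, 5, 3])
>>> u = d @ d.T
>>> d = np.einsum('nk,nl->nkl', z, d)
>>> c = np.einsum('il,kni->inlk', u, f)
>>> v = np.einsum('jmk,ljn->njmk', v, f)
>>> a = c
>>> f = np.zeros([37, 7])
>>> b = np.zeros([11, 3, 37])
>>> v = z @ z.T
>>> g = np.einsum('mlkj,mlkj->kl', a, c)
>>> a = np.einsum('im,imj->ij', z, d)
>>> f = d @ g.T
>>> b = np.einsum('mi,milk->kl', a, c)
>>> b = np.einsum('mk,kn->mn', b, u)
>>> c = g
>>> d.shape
(3, 7, 5)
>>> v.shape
(3, 3)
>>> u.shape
(3, 3)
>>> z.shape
(3, 7)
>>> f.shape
(3, 7, 3)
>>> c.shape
(3, 5)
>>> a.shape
(3, 5)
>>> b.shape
(29, 3)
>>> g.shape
(3, 5)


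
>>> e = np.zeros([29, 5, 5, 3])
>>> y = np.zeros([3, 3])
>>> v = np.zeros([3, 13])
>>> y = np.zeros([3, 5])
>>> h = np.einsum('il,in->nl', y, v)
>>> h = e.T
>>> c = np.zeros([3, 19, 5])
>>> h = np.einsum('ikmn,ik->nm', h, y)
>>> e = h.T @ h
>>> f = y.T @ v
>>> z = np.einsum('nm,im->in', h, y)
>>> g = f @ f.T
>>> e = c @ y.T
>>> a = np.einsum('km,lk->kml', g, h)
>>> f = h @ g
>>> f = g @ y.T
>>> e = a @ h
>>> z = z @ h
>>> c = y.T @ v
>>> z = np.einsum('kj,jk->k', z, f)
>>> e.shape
(5, 5, 5)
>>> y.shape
(3, 5)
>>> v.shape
(3, 13)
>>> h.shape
(29, 5)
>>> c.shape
(5, 13)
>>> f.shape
(5, 3)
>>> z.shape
(3,)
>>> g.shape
(5, 5)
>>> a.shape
(5, 5, 29)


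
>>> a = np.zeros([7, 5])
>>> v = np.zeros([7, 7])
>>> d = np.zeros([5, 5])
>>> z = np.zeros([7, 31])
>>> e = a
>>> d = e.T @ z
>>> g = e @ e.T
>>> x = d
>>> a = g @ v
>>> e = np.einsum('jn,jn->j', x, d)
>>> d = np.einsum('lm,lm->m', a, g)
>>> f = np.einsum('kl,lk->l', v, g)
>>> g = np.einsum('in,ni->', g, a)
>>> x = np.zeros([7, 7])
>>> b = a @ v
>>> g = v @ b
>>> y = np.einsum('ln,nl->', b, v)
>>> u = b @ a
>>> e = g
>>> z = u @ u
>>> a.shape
(7, 7)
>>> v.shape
(7, 7)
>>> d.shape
(7,)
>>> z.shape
(7, 7)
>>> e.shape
(7, 7)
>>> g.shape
(7, 7)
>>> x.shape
(7, 7)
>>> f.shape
(7,)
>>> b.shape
(7, 7)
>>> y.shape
()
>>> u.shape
(7, 7)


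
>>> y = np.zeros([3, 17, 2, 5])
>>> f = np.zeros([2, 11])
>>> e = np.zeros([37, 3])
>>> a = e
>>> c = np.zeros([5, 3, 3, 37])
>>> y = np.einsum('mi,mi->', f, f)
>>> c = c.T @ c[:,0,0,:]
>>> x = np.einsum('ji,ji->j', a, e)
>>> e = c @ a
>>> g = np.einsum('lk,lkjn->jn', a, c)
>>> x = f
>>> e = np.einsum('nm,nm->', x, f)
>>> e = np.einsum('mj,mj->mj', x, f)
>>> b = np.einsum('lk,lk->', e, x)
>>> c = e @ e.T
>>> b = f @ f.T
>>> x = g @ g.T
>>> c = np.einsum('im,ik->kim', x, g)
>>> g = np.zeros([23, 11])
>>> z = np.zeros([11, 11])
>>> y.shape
()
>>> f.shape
(2, 11)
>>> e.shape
(2, 11)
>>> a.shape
(37, 3)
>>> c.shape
(37, 3, 3)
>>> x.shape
(3, 3)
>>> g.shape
(23, 11)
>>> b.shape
(2, 2)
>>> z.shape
(11, 11)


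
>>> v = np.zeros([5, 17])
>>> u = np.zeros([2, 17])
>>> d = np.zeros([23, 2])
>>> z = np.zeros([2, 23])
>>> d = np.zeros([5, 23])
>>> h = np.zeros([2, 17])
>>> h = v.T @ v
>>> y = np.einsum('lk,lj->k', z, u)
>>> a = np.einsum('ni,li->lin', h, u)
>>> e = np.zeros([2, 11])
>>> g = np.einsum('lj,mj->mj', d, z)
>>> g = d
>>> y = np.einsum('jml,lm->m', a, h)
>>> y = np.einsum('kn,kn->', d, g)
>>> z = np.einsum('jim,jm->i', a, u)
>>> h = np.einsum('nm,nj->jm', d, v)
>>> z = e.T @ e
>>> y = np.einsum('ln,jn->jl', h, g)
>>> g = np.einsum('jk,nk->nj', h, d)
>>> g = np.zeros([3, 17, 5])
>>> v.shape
(5, 17)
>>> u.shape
(2, 17)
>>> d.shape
(5, 23)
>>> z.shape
(11, 11)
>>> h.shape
(17, 23)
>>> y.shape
(5, 17)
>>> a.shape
(2, 17, 17)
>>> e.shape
(2, 11)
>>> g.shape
(3, 17, 5)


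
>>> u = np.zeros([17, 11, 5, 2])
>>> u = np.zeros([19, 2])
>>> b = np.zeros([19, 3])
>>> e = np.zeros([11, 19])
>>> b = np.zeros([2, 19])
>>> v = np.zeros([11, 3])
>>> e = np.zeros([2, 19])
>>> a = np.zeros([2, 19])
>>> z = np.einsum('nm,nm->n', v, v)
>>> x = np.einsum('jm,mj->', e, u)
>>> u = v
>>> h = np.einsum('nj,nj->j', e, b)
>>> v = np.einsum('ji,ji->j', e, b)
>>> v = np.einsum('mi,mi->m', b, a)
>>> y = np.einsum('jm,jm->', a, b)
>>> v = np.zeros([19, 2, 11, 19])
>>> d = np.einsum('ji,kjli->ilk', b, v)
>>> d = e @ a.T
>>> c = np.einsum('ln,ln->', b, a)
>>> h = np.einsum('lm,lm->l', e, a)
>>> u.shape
(11, 3)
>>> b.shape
(2, 19)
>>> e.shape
(2, 19)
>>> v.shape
(19, 2, 11, 19)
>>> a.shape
(2, 19)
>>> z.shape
(11,)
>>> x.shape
()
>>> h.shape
(2,)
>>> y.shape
()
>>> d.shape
(2, 2)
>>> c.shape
()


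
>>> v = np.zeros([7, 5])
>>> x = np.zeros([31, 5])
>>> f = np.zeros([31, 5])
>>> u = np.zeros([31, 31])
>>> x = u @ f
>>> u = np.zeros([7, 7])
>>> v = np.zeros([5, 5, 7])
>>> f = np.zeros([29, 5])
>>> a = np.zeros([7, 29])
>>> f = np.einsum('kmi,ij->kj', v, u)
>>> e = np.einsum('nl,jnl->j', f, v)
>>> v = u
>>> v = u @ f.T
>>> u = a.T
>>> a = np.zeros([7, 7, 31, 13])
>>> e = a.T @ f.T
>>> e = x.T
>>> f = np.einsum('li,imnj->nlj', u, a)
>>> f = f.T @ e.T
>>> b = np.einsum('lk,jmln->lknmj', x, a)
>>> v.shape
(7, 5)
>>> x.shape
(31, 5)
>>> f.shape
(13, 29, 5)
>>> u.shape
(29, 7)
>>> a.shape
(7, 7, 31, 13)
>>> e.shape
(5, 31)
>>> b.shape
(31, 5, 13, 7, 7)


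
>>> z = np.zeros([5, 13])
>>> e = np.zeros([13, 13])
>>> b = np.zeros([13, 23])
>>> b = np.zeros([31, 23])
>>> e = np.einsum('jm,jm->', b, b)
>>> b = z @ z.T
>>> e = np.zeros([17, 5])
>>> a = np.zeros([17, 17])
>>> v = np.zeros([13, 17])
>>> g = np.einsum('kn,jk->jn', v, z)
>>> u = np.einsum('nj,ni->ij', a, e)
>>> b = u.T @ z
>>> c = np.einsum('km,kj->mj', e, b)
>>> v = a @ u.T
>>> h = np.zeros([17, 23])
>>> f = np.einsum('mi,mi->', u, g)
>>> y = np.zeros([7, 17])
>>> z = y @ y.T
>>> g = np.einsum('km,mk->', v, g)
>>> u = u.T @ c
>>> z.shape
(7, 7)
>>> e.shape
(17, 5)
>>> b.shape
(17, 13)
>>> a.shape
(17, 17)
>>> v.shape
(17, 5)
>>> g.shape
()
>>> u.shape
(17, 13)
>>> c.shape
(5, 13)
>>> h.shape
(17, 23)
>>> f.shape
()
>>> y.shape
(7, 17)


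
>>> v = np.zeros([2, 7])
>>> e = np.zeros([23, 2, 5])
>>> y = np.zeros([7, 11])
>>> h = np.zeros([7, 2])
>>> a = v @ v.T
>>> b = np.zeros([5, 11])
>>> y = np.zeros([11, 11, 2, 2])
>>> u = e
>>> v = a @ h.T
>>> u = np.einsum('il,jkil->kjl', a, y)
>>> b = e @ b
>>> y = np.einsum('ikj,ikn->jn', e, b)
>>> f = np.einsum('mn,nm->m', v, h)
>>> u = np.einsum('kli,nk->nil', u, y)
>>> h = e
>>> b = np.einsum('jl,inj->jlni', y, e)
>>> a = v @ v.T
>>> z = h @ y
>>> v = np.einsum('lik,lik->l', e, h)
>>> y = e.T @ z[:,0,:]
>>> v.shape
(23,)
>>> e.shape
(23, 2, 5)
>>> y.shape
(5, 2, 11)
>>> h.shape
(23, 2, 5)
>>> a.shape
(2, 2)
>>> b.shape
(5, 11, 2, 23)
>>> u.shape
(5, 2, 11)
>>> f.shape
(2,)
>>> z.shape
(23, 2, 11)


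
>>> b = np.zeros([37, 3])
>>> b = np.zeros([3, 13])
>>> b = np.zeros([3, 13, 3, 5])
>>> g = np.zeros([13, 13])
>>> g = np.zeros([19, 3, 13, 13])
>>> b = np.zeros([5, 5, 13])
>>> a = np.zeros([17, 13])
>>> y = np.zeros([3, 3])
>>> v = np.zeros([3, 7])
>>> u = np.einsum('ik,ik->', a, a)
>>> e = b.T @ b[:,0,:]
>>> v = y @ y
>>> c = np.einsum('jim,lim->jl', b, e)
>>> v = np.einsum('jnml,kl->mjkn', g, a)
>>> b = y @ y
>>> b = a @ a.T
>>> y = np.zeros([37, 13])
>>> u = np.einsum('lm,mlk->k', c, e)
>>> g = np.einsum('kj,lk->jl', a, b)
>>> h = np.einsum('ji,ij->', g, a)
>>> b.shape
(17, 17)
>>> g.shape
(13, 17)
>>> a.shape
(17, 13)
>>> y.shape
(37, 13)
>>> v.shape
(13, 19, 17, 3)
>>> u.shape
(13,)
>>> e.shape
(13, 5, 13)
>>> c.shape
(5, 13)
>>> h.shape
()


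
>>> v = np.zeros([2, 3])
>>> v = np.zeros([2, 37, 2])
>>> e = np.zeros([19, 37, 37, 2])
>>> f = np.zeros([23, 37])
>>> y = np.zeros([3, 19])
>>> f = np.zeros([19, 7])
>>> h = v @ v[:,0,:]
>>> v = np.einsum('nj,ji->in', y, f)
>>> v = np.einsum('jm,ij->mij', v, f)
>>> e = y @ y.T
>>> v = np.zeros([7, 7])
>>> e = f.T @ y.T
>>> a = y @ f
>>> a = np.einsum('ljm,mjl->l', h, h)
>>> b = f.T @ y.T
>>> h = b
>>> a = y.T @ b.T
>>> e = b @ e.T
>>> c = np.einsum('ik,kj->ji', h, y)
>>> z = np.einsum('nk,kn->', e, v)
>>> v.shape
(7, 7)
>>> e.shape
(7, 7)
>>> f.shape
(19, 7)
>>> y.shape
(3, 19)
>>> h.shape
(7, 3)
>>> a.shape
(19, 7)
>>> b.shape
(7, 3)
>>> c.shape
(19, 7)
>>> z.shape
()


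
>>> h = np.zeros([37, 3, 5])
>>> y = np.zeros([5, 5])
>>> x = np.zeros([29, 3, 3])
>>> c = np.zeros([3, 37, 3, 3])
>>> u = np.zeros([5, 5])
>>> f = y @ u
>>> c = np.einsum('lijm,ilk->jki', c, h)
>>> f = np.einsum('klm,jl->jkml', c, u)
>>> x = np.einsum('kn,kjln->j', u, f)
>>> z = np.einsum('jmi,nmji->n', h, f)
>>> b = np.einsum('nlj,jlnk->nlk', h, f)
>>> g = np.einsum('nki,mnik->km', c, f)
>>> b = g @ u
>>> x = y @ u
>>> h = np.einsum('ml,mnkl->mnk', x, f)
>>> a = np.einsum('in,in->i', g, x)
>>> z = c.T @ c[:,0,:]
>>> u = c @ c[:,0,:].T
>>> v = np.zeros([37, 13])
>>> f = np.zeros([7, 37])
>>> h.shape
(5, 3, 37)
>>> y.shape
(5, 5)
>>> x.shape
(5, 5)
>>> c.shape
(3, 5, 37)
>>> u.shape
(3, 5, 3)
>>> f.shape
(7, 37)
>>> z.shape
(37, 5, 37)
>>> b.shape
(5, 5)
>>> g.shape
(5, 5)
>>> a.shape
(5,)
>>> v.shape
(37, 13)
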